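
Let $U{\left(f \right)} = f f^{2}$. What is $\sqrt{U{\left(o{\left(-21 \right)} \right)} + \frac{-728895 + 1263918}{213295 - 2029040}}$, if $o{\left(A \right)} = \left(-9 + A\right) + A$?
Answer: $\frac{21 i \sqrt{991705261444010}}{1815745} \approx 364.21 i$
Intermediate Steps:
$o{\left(A \right)} = -9 + 2 A$
$U{\left(f \right)} = f^{3}$
$\sqrt{U{\left(o{\left(-21 \right)} \right)} + \frac{-728895 + 1263918}{213295 - 2029040}} = \sqrt{\left(-9 + 2 \left(-21\right)\right)^{3} + \frac{-728895 + 1263918}{213295 - 2029040}} = \sqrt{\left(-9 - 42\right)^{3} + \frac{535023}{-1815745}} = \sqrt{\left(-51\right)^{3} + 535023 \left(- \frac{1}{1815745}\right)} = \sqrt{-132651 - \frac{535023}{1815745}} = \sqrt{- \frac{240860925018}{1815745}} = \frac{21 i \sqrt{991705261444010}}{1815745}$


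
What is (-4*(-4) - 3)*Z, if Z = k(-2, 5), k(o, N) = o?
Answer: -26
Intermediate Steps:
Z = -2
(-4*(-4) - 3)*Z = (-4*(-4) - 3)*(-2) = (16 - 3)*(-2) = 13*(-2) = -26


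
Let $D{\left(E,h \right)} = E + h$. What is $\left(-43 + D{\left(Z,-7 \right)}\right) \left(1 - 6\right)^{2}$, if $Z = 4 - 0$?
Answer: $-1150$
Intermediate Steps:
$Z = 4$ ($Z = 4 + 0 = 4$)
$\left(-43 + D{\left(Z,-7 \right)}\right) \left(1 - 6\right)^{2} = \left(-43 + \left(4 - 7\right)\right) \left(1 - 6\right)^{2} = \left(-43 - 3\right) \left(-5\right)^{2} = \left(-46\right) 25 = -1150$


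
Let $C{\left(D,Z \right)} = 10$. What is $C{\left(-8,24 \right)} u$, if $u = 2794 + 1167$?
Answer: $39610$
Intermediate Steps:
$u = 3961$
$C{\left(-8,24 \right)} u = 10 \cdot 3961 = 39610$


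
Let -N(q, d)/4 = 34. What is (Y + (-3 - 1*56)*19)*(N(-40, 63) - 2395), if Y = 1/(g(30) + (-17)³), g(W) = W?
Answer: 13854299164/4883 ≈ 2.8373e+6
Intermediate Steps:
N(q, d) = -136 (N(q, d) = -4*34 = -136)
Y = -1/4883 (Y = 1/(30 + (-17)³) = 1/(30 - 4913) = 1/(-4883) = -1/4883 ≈ -0.00020479)
(Y + (-3 - 1*56)*19)*(N(-40, 63) - 2395) = (-1/4883 + (-3 - 1*56)*19)*(-136 - 2395) = (-1/4883 + (-3 - 56)*19)*(-2531) = (-1/4883 - 59*19)*(-2531) = (-1/4883 - 1121)*(-2531) = -5473844/4883*(-2531) = 13854299164/4883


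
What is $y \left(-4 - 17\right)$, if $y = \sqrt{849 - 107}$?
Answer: $- 21 \sqrt{742} \approx -572.03$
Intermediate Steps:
$y = \sqrt{742} \approx 27.24$
$y \left(-4 - 17\right) = \sqrt{742} \left(-4 - 17\right) = \sqrt{742} \left(-21\right) = - 21 \sqrt{742}$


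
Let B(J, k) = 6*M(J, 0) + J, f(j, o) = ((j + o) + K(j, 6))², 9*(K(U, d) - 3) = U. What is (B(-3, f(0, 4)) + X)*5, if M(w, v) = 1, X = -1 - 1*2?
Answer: 0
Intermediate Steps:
X = -3 (X = -1 - 2 = -3)
K(U, d) = 3 + U/9
f(j, o) = (3 + o + 10*j/9)² (f(j, o) = ((j + o) + (3 + j/9))² = (3 + o + 10*j/9)²)
B(J, k) = 6 + J (B(J, k) = 6*1 + J = 6 + J)
(B(-3, f(0, 4)) + X)*5 = ((6 - 3) - 3)*5 = (3 - 3)*5 = 0*5 = 0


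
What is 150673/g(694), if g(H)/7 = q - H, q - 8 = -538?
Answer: -150673/8568 ≈ -17.586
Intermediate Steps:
q = -530 (q = 8 - 538 = -530)
g(H) = -3710 - 7*H (g(H) = 7*(-530 - H) = -3710 - 7*H)
150673/g(694) = 150673/(-3710 - 7*694) = 150673/(-3710 - 4858) = 150673/(-8568) = 150673*(-1/8568) = -150673/8568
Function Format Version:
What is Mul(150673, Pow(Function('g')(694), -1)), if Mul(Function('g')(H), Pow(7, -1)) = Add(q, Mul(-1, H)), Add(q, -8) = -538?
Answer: Rational(-150673, 8568) ≈ -17.586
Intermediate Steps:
q = -530 (q = Add(8, -538) = -530)
Function('g')(H) = Add(-3710, Mul(-7, H)) (Function('g')(H) = Mul(7, Add(-530, Mul(-1, H))) = Add(-3710, Mul(-7, H)))
Mul(150673, Pow(Function('g')(694), -1)) = Mul(150673, Pow(Add(-3710, Mul(-7, 694)), -1)) = Mul(150673, Pow(Add(-3710, -4858), -1)) = Mul(150673, Pow(-8568, -1)) = Mul(150673, Rational(-1, 8568)) = Rational(-150673, 8568)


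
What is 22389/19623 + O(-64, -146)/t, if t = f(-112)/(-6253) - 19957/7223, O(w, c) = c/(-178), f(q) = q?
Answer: 60783637169448/72176081729605 ≈ 0.84216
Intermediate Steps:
O(w, c) = -c/178 (O(w, c) = c*(-1/178) = -c/178)
t = -123982145/45165419 (t = -112/(-6253) - 19957/7223 = -112*(-1/6253) - 19957*1/7223 = 112/6253 - 19957/7223 = -123982145/45165419 ≈ -2.7451)
22389/19623 + O(-64, -146)/t = 22389/19623 + (-1/178*(-146))/(-123982145/45165419) = 22389*(1/19623) + (73/89)*(-45165419/123982145) = 7463/6541 - 3297075587/11034410905 = 60783637169448/72176081729605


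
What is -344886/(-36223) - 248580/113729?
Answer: 249745674/34046327 ≈ 7.3355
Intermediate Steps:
-344886/(-36223) - 248580/113729 = -344886*(-1/36223) - 248580*1/113729 = 344886/36223 - 248580/113729 = 249745674/34046327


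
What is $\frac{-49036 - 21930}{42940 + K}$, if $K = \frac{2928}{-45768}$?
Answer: $- \frac{67666081}{40943229} \approx -1.6527$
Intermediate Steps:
$K = - \frac{122}{1907}$ ($K = 2928 \left(- \frac{1}{45768}\right) = - \frac{122}{1907} \approx -0.063975$)
$\frac{-49036 - 21930}{42940 + K} = \frac{-49036 - 21930}{42940 - \frac{122}{1907}} = - \frac{70966}{\frac{81886458}{1907}} = \left(-70966\right) \frac{1907}{81886458} = - \frac{67666081}{40943229}$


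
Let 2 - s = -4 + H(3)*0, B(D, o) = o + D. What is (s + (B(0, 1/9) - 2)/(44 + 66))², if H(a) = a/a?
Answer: 35081929/980100 ≈ 35.794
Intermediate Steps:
H(a) = 1
B(D, o) = D + o
s = 6 (s = 2 - (-4 + 1*0) = 2 - (-4 + 0) = 2 - 1*(-4) = 2 + 4 = 6)
(s + (B(0, 1/9) - 2)/(44 + 66))² = (6 + ((0 + 1/9) - 2)/(44 + 66))² = (6 + ((0 + ⅑) - 2)/110)² = (6 + (⅑ - 2)*(1/110))² = (6 - 17/9*1/110)² = (6 - 17/990)² = (5923/990)² = 35081929/980100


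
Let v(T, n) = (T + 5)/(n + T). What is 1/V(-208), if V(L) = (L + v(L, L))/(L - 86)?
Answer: 40768/28775 ≈ 1.4168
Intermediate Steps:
v(T, n) = (5 + T)/(T + n)
V(L) = (L + (5 + L)/(2*L))/(-86 + L) (V(L) = (L + (5 + L)/(L + L))/(L - 86) = (L + (5 + L)/((2*L)))/(-86 + L) = (L + (1/(2*L))*(5 + L))/(-86 + L) = (L + (5 + L)/(2*L))/(-86 + L))
1/V(-208) = 1/((½)*(5 - 208 + 2*(-208)²)/(-208*(-86 - 208))) = 1/((½)*(-1/208)*(5 - 208 + 2*43264)/(-294)) = 1/((½)*(-1/208)*(-1/294)*(5 - 208 + 86528)) = 1/((½)*(-1/208)*(-1/294)*86325) = 1/(28775/40768) = 40768/28775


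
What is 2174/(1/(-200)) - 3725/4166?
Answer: -1811380525/4166 ≈ -4.3480e+5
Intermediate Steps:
2174/(1/(-200)) - 3725/4166 = 2174/(-1/200) - 3725*1/4166 = 2174*(-200) - 3725/4166 = -434800 - 3725/4166 = -1811380525/4166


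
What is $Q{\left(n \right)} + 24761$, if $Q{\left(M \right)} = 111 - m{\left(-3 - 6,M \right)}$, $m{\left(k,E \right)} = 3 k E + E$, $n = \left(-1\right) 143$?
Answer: $21154$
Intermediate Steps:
$n = -143$
$m{\left(k,E \right)} = E + 3 E k$ ($m{\left(k,E \right)} = 3 E k + E = E + 3 E k$)
$Q{\left(M \right)} = 111 + 26 M$ ($Q{\left(M \right)} = 111 - M \left(1 + 3 \left(-3 - 6\right)\right) = 111 - M \left(1 + 3 \left(-9\right)\right) = 111 - M \left(1 - 27\right) = 111 - M \left(-26\right) = 111 - - 26 M = 111 + 26 M$)
$Q{\left(n \right)} + 24761 = \left(111 + 26 \left(-143\right)\right) + 24761 = \left(111 - 3718\right) + 24761 = -3607 + 24761 = 21154$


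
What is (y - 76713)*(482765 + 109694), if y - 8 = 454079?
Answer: 223578622666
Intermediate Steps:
y = 454087 (y = 8 + 454079 = 454087)
(y - 76713)*(482765 + 109694) = (454087 - 76713)*(482765 + 109694) = 377374*592459 = 223578622666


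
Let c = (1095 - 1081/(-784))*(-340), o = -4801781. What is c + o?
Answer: -1014211761/196 ≈ -5.1746e+6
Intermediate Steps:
c = -73062685/196 (c = (1095 - 1081*(-1/784))*(-340) = (1095 + 1081/784)*(-340) = (859561/784)*(-340) = -73062685/196 ≈ -3.7277e+5)
c + o = -73062685/196 - 4801781 = -1014211761/196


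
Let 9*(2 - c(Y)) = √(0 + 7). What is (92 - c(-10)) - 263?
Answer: -173 + √7/9 ≈ -172.71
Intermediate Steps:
c(Y) = 2 - √7/9 (c(Y) = 2 - √(0 + 7)/9 = 2 - √7/9)
(92 - c(-10)) - 263 = (92 - (2 - √7/9)) - 263 = (92 + (-2 + √7/9)) - 263 = (90 + √7/9) - 263 = -173 + √7/9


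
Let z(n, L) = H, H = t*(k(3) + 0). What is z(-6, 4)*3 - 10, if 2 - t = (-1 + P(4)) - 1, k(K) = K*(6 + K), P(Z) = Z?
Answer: -10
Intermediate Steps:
t = 0 (t = 2 - ((-1 + 4) - 1) = 2 - (3 - 1) = 2 - 1*2 = 2 - 2 = 0)
H = 0 (H = 0*(3*(6 + 3) + 0) = 0*(3*9 + 0) = 0*(27 + 0) = 0*27 = 0)
z(n, L) = 0
z(-6, 4)*3 - 10 = 0*3 - 10 = 0 - 10 = -10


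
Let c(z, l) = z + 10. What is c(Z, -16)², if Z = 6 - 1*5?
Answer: 121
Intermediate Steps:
Z = 1 (Z = 6 - 5 = 1)
c(z, l) = 10 + z
c(Z, -16)² = (10 + 1)² = 11² = 121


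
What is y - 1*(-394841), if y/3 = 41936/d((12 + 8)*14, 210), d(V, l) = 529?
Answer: 208996697/529 ≈ 3.9508e+5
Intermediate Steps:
y = 125808/529 (y = 3*(41936/529) = 125808/529 ≈ 237.82)
y - 1*(-394841) = 125808/529 - 1*(-394841) = 125808/529 + 394841 = 208996697/529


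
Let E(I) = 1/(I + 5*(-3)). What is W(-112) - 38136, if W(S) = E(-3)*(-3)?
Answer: -228815/6 ≈ -38136.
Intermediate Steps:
E(I) = 1/(-15 + I) (E(I) = 1/(I - 15) = 1/(-15 + I))
W(S) = 1/6 (W(S) = -3/(-15 - 3) = -3/(-18) = -1/18*(-3) = 1/6)
W(-112) - 38136 = 1/6 - 38136 = -228815/6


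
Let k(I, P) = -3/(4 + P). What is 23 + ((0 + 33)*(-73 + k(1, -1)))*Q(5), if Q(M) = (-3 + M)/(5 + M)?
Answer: -2327/5 ≈ -465.40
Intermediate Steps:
Q(M) = (-3 + M)/(5 + M)
23 + ((0 + 33)*(-73 + k(1, -1)))*Q(5) = 23 + ((0 + 33)*(-73 - 3/(4 - 1)))*((-3 + 5)/(5 + 5)) = 23 + (33*(-73 - 3/3))*(2/10) = 23 + (33*(-73 - 3*⅓))*((⅒)*2) = 23 + (33*(-73 - 1))*(⅕) = 23 + (33*(-74))*(⅕) = 23 - 2442*⅕ = 23 - 2442/5 = -2327/5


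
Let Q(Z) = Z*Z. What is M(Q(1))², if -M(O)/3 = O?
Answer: 9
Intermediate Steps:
Q(Z) = Z²
M(O) = -3*O
M(Q(1))² = (-3*1²)² = (-3*1)² = (-3)² = 9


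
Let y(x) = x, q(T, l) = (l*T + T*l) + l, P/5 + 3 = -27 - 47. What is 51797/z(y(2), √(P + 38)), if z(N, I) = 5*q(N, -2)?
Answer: -51797/50 ≈ -1035.9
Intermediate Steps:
P = -385 (P = -15 + 5*(-27 - 47) = -15 + 5*(-74) = -15 - 370 = -385)
q(T, l) = l + 2*T*l (q(T, l) = (T*l + T*l) + l = 2*T*l + l = l + 2*T*l)
z(N, I) = -10 - 20*N (z(N, I) = 5*(-2*(1 + 2*N)) = 5*(-2 - 4*N) = -10 - 20*N)
51797/z(y(2), √(P + 38)) = 51797/(-10 - 20*2) = 51797/(-10 - 40) = 51797/(-50) = 51797*(-1/50) = -51797/50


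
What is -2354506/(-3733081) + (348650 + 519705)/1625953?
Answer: 642723240543/551801295563 ≈ 1.1648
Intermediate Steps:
-2354506/(-3733081) + (348650 + 519705)/1625953 = -2354506*(-1/3733081) + 868355*(1/1625953) = 214046/339371 + 868355/1625953 = 642723240543/551801295563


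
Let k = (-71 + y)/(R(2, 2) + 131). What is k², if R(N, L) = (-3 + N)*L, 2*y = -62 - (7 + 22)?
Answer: 54289/66564 ≈ 0.81559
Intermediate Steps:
y = -91/2 (y = (-62 - (7 + 22))/2 = (-62 - 1*29)/2 = (-62 - 29)/2 = (½)*(-91) = -91/2 ≈ -45.500)
R(N, L) = L*(-3 + N)
k = -233/258 (k = (-71 - 91/2)/(2*(-3 + 2) + 131) = -233/(2*(2*(-1) + 131)) = -233/(2*(-2 + 131)) = -233/2/129 = -233/2*1/129 = -233/258 ≈ -0.90310)
k² = (-233/258)² = 54289/66564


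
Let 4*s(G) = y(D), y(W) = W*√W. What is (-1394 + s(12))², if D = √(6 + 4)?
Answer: (5576 - 10^(¾))²/16 ≈ 1.9393e+6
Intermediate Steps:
D = √10 ≈ 3.1623
y(W) = W^(3/2)
s(G) = 10^(¾)/4 (s(G) = (√10)^(3/2)/4 = 10^(¾)/4)
(-1394 + s(12))² = (-1394 + 10^(¾)/4)²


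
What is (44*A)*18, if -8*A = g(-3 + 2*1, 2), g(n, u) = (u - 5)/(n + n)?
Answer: -297/2 ≈ -148.50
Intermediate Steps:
g(n, u) = (-5 + u)/(2*n) (g(n, u) = (-5 + u)/((2*n)) = (-5 + u)*(1/(2*n)) = (-5 + u)/(2*n))
A = -3/16 (A = -(-5 + 2)/(16*(-3 + 2*1)) = -(-3)/(16*(-3 + 2)) = -(-3)/(16*(-1)) = -(-1)*(-3)/16 = -⅛*3/2 = -3/16 ≈ -0.18750)
(44*A)*18 = (44*(-3/16))*18 = -33/4*18 = -297/2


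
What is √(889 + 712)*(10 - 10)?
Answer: 0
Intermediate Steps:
√(889 + 712)*(10 - 10) = √1601*0 = 0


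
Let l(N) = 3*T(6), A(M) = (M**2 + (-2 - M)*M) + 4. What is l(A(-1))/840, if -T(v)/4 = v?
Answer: -3/35 ≈ -0.085714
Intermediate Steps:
T(v) = -4*v
A(M) = 4 + M**2 + M*(-2 - M) (A(M) = (M**2 + M*(-2 - M)) + 4 = 4 + M**2 + M*(-2 - M))
l(N) = -72 (l(N) = 3*(-4*6) = 3*(-24) = -72)
l(A(-1))/840 = -72/840 = -72*1/840 = -3/35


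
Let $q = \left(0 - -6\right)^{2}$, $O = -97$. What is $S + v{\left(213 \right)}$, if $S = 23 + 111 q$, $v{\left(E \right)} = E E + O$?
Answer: $49291$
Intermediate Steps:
$q = 36$ ($q = \left(0 + 6\right)^{2} = 6^{2} = 36$)
$v{\left(E \right)} = -97 + E^{2}$ ($v{\left(E \right)} = E E - 97 = E^{2} - 97 = -97 + E^{2}$)
$S = 4019$ ($S = 23 + 111 \cdot 36 = 23 + 3996 = 4019$)
$S + v{\left(213 \right)} = 4019 - \left(97 - 213^{2}\right) = 4019 + \left(-97 + 45369\right) = 4019 + 45272 = 49291$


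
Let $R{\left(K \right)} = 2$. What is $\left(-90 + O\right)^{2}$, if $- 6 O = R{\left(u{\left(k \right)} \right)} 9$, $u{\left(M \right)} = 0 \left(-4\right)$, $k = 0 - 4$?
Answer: $8649$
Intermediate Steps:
$k = -4$ ($k = 0 - 4 = -4$)
$u{\left(M \right)} = 0$
$O = -3$ ($O = - \frac{2 \cdot 9}{6} = \left(- \frac{1}{6}\right) 18 = -3$)
$\left(-90 + O\right)^{2} = \left(-90 - 3\right)^{2} = \left(-93\right)^{2} = 8649$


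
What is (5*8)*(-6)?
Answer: -240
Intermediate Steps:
(5*8)*(-6) = 40*(-6) = -240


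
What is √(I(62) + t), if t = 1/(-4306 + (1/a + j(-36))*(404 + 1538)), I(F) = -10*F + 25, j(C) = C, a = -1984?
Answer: 9*I*√39818532509421419/73625227 ≈ 24.393*I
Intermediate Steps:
I(F) = 25 - 10*F
t = -992/73625227 (t = 1/(-4306 + (1/(-1984) - 36)*(404 + 1538)) = 1/(-4306 + (-1/1984 - 36)*1942) = 1/(-4306 - 71425/1984*1942) = 1/(-4306 - 69353675/992) = 1/(-73625227/992) = -992/73625227 ≈ -1.3474e-5)
√(I(62) + t) = √((25 - 10*62) - 992/73625227) = √((25 - 620) - 992/73625227) = √(-595 - 992/73625227) = √(-43807011057/73625227) = 9*I*√39818532509421419/73625227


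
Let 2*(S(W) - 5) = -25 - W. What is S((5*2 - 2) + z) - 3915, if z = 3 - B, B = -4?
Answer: -3930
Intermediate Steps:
z = 7 (z = 3 - 1*(-4) = 3 + 4 = 7)
S(W) = -15/2 - W/2 (S(W) = 5 + (-25 - W)/2 = 5 + (-25/2 - W/2) = -15/2 - W/2)
S((5*2 - 2) + z) - 3915 = (-15/2 - ((5*2 - 2) + 7)/2) - 3915 = (-15/2 - ((10 - 2) + 7)/2) - 3915 = (-15/2 - (8 + 7)/2) - 3915 = (-15/2 - ½*15) - 3915 = (-15/2 - 15/2) - 3915 = -15 - 3915 = -3930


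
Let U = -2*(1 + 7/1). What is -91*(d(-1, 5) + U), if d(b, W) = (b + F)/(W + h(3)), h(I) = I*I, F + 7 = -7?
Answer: 3107/2 ≈ 1553.5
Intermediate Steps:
F = -14 (F = -7 - 7 = -14)
h(I) = I²
U = -16 (U = -2*(1 + 7*1) = -2*(1 + 7) = -2*8 = -16)
d(b, W) = (-14 + b)/(9 + W) (d(b, W) = (b - 14)/(W + 3²) = (-14 + b)/(W + 9) = (-14 + b)/(9 + W))
-91*(d(-1, 5) + U) = -91*((-14 - 1)/(9 + 5) - 16) = -91*(-15/14 - 16) = -91*(-239/14) = 3107/2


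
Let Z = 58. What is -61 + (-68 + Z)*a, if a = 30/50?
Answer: -67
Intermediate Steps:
a = 3/5 (a = 30*(1/50) = 3/5 ≈ 0.60000)
-61 + (-68 + Z)*a = -61 + (-68 + 58)*(3/5) = -61 - 10*3/5 = -61 - 6 = -67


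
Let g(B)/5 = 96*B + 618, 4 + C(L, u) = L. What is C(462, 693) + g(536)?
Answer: 260828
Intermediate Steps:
C(L, u) = -4 + L
g(B) = 3090 + 480*B (g(B) = 5*(96*B + 618) = 5*(618 + 96*B) = 3090 + 480*B)
C(462, 693) + g(536) = (-4 + 462) + (3090 + 480*536) = 458 + (3090 + 257280) = 458 + 260370 = 260828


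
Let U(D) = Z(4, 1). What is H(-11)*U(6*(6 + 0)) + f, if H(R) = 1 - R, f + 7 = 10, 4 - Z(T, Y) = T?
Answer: 3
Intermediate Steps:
Z(T, Y) = 4 - T
f = 3 (f = -7 + 10 = 3)
U(D) = 0 (U(D) = 4 - 1*4 = 4 - 4 = 0)
H(-11)*U(6*(6 + 0)) + f = (1 - 1*(-11))*0 + 3 = (1 + 11)*0 + 3 = 12*0 + 3 = 0 + 3 = 3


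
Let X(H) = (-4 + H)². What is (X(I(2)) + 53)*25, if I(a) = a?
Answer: 1425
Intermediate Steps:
(X(I(2)) + 53)*25 = ((-4 + 2)² + 53)*25 = ((-2)² + 53)*25 = (4 + 53)*25 = 57*25 = 1425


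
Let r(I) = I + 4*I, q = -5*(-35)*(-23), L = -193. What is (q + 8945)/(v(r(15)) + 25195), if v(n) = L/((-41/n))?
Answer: 20172/104747 ≈ 0.19258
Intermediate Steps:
q = -4025 (q = 175*(-23) = -4025)
r(I) = 5*I
v(n) = 193*n/41 (v(n) = -193*(-n/41) = -(-193)*n/41 = 193*n/41)
(q + 8945)/(v(r(15)) + 25195) = (-4025 + 8945)/(193*(5*15)/41 + 25195) = 4920/((193/41)*75 + 25195) = 4920/(14475/41 + 25195) = 4920/(1047470/41) = 4920*(41/1047470) = 20172/104747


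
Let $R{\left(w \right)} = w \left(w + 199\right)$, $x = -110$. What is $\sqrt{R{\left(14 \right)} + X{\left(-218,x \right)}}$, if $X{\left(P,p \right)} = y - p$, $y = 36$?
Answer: $2 \sqrt{782} \approx 55.929$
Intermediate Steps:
$X{\left(P,p \right)} = 36 - p$
$R{\left(w \right)} = w \left(199 + w\right)$
$\sqrt{R{\left(14 \right)} + X{\left(-218,x \right)}} = \sqrt{14 \left(199 + 14\right) + \left(36 - -110\right)} = \sqrt{14 \cdot 213 + \left(36 + 110\right)} = \sqrt{2982 + 146} = \sqrt{3128} = 2 \sqrt{782}$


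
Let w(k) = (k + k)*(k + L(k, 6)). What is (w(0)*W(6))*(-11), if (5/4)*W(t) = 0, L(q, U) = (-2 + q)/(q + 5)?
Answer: 0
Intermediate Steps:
L(q, U) = (-2 + q)/(5 + q)
W(t) = 0 (W(t) = (⅘)*0 = 0)
w(k) = 2*k*(k + (-2 + k)/(5 + k)) (w(k) = (k + k)*(k + (-2 + k)/(5 + k)) = (2*k)*(k + (-2 + k)/(5 + k)) = 2*k*(k + (-2 + k)/(5 + k)))
(w(0)*W(6))*(-11) = ((2*0*(-2 + 0 + 0*(5 + 0))/(5 + 0))*0)*(-11) = ((2*0*(-2 + 0 + 0*5)/5)*0)*(-11) = ((2*0*(⅕)*(-2 + 0 + 0))*0)*(-11) = ((2*0*(⅕)*(-2))*0)*(-11) = (0*0)*(-11) = 0*(-11) = 0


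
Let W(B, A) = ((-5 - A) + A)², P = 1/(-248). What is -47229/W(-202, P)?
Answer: -47229/25 ≈ -1889.2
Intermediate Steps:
P = -1/248 ≈ -0.0040323
W(B, A) = 25 (W(B, A) = (-5)² = 25)
-47229/W(-202, P) = -47229/25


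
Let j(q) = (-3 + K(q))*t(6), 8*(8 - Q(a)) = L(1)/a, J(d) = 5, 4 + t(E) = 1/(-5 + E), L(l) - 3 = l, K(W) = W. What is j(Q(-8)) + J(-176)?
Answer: -163/16 ≈ -10.188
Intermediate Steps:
L(l) = 3 + l
t(E) = -4 + 1/(-5 + E)
Q(a) = 8 - 1/(2*a) (Q(a) = 8 - (3 + 1)/(8*a) = 8 - 1/(2*a))
j(q) = 9 - 3*q (j(q) = (-3 + q)*((21 - 4*6)/(-5 + 6)) = (-3 + q)*((21 - 24)/1) = (-3 + q)*(1*(-3)) = (-3 + q)*(-3) = 9 - 3*q)
j(Q(-8)) + J(-176) = (9 - 3*(8 - ½/(-8))) + 5 = (9 - 3*(8 - ½*(-⅛))) + 5 = (9 - 3*(8 + 1/16)) + 5 = (9 - 3*129/16) + 5 = (9 - 387/16) + 5 = -243/16 + 5 = -163/16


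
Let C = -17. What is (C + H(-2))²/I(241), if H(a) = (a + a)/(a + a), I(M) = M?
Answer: 256/241 ≈ 1.0622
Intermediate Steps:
H(a) = 1 (H(a) = (2*a)/((2*a)) = (2*a)*(1/(2*a)) = 1)
(C + H(-2))²/I(241) = (-17 + 1)²/241 = (-16)²*(1/241) = 256*(1/241) = 256/241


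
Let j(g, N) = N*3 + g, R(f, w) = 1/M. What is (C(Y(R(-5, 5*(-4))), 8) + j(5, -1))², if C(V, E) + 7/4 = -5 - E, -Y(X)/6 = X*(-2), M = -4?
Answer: 2601/16 ≈ 162.56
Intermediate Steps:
R(f, w) = -¼ (R(f, w) = 1/(-4) = -¼)
j(g, N) = g + 3*N (j(g, N) = 3*N + g = g + 3*N)
Y(X) = 12*X (Y(X) = -6*X*(-2) = -(-12)*X = 12*X)
C(V, E) = -27/4 - E (C(V, E) = -7/4 + (-5 - E) = -27/4 - E)
(C(Y(R(-5, 5*(-4))), 8) + j(5, -1))² = ((-27/4 - 1*8) + (5 + 3*(-1)))² = ((-27/4 - 8) + (5 - 3))² = (-59/4 + 2)² = (-51/4)² = 2601/16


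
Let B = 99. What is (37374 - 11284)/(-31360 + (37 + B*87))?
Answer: -2609/2271 ≈ -1.1488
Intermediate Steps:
(37374 - 11284)/(-31360 + (37 + B*87)) = (37374 - 11284)/(-31360 + (37 + 99*87)) = 26090/(-31360 + (37 + 8613)) = 26090/(-31360 + 8650) = 26090/(-22710) = 26090*(-1/22710) = -2609/2271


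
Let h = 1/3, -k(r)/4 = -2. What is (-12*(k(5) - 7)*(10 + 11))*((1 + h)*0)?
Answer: 0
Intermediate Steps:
k(r) = 8 (k(r) = -4*(-2) = 8)
h = 1/3 ≈ 0.33333
(-12*(k(5) - 7)*(10 + 11))*((1 + h)*0) = (-12*(8 - 7)*(10 + 11))*((1 + 1/3)*0) = (-12*21)*((4/3)*0) = -12*21*0 = -252*0 = 0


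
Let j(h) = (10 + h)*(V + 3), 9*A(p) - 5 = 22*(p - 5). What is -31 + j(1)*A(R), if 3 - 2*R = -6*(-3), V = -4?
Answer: 299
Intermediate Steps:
R = -15/2 (R = 3/2 - (-3)*(-3) = 3/2 - ½*18 = 3/2 - 9 = -15/2 ≈ -7.5000)
A(p) = -35/3 + 22*p/9 (A(p) = 5/9 + (22*(p - 5))/9 = 5/9 + (22*(-5 + p))/9 = 5/9 + (-110 + 22*p)/9 = 5/9 + (-110/9 + 22*p/9) = -35/3 + 22*p/9)
j(h) = -10 - h (j(h) = (10 + h)*(-4 + 3) = (10 + h)*(-1) = -10 - h)
-31 + j(1)*A(R) = -31 + (-10 - 1*1)*(-35/3 + (22/9)*(-15/2)) = -31 + (-10 - 1)*(-35/3 - 55/3) = -31 - 11*(-30) = -31 + 330 = 299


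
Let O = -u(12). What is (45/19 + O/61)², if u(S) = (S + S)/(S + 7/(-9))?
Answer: 74606005881/13702809481 ≈ 5.4446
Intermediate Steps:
u(S) = 2*S/(-7/9 + S) (u(S) = (2*S)/(S + 7*(-⅑)) = (2*S)/(S - 7/9) = (2*S)/(-7/9 + S) = 2*S/(-7/9 + S))
O = -216/101 (O = -18*12/(-7 + 9*12) = -18*12/(-7 + 108) = -18*12/101 = -1*216/101 = -216/101 ≈ -2.1386)
(45/19 + O/61)² = (45/19 - 216/101/61)² = (45*(1/19) - 216/101*1/61)² = (45/19 - 216/6161)² = (273141/117059)² = 74606005881/13702809481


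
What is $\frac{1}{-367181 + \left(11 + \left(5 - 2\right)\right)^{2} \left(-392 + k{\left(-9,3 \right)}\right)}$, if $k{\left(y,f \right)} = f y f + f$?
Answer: $- \frac{1}{459301} \approx -2.1772 \cdot 10^{-6}$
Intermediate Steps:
$k{\left(y,f \right)} = f + y f^{2}$ ($k{\left(y,f \right)} = y f^{2} + f = f + y f^{2}$)
$\frac{1}{-367181 + \left(11 + \left(5 - 2\right)\right)^{2} \left(-392 + k{\left(-9,3 \right)}\right)} = \frac{1}{-367181 + \left(11 + \left(5 - 2\right)\right)^{2} \left(-392 + 3 \left(1 + 3 \left(-9\right)\right)\right)} = \frac{1}{-367181 + \left(11 + \left(5 - 2\right)\right)^{2} \left(-392 + 3 \left(1 - 27\right)\right)} = \frac{1}{-367181 + \left(11 + 3\right)^{2} \left(-392 + 3 \left(-26\right)\right)} = \frac{1}{-367181 + 14^{2} \left(-392 - 78\right)} = \frac{1}{-367181 + 196 \left(-470\right)} = \frac{1}{-367181 - 92120} = \frac{1}{-459301} = - \frac{1}{459301}$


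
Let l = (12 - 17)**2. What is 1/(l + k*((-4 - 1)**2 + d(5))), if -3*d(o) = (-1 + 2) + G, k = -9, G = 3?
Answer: -1/188 ≈ -0.0053191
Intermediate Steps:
l = 25 (l = (-5)**2 = 25)
d(o) = -4/3 (d(o) = -((-1 + 2) + 3)/3 = -(1 + 3)/3 = -1/3*4 = -4/3)
1/(l + k*((-4 - 1)**2 + d(5))) = 1/(25 - 9*((-4 - 1)**2 - 4/3)) = 1/(25 - 9*((-5)**2 - 4/3)) = 1/(25 - 9*(25 - 4/3)) = 1/(25 - 9*71/3) = 1/(25 - 213) = 1/(-188) = -1/188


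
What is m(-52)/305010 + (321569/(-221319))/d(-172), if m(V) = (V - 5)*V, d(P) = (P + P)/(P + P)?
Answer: -5412542843/3750250455 ≈ -1.4432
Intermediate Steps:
d(P) = 1 (d(P) = (2*P)/((2*P)) = (2*P)*(1/(2*P)) = 1)
m(V) = V*(-5 + V) (m(V) = (-5 + V)*V = V*(-5 + V))
m(-52)/305010 + (321569/(-221319))/d(-172) = -52*(-5 - 52)/305010 + (321569/(-221319))/1 = -52*(-57)*(1/305010) + (321569*(-1/221319))*1 = 2964*(1/305010) - 321569/221319*1 = 494/50835 - 321569/221319 = -5412542843/3750250455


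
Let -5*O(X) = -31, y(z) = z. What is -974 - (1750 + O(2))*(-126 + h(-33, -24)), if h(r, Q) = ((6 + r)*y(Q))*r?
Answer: 37774888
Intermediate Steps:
h(r, Q) = Q*r*(6 + r) (h(r, Q) = ((6 + r)*Q)*r = (Q*(6 + r))*r = Q*r*(6 + r))
O(X) = 31/5 (O(X) = -⅕*(-31) = 31/5)
-974 - (1750 + O(2))*(-126 + h(-33, -24)) = -974 - (1750 + 31/5)*(-126 - 24*(-33)*(6 - 33)) = -974 - 8781*(-126 - 24*(-33)*(-27))/5 = -974 - 8781*(-126 - 21384)/5 = -974 - 8781*(-21510)/5 = -974 - 1*(-37775862) = -974 + 37775862 = 37774888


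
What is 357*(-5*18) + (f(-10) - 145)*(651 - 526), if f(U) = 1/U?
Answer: -100535/2 ≈ -50268.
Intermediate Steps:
357*(-5*18) + (f(-10) - 145)*(651 - 526) = 357*(-5*18) + (1/(-10) - 145)*(651 - 526) = 357*(-90) + (-⅒ - 145)*125 = -32130 - 1451/10*125 = -32130 - 36275/2 = -100535/2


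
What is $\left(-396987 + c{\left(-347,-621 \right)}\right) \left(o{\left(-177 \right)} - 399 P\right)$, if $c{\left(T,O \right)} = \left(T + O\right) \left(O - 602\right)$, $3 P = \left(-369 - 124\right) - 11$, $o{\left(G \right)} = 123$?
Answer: $52842724935$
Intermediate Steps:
$P = -168$ ($P = \frac{\left(-369 - 124\right) - 11}{3} = \frac{-493 - 11}{3} = \frac{1}{3} \left(-504\right) = -168$)
$c{\left(T,O \right)} = \left(-602 + O\right) \left(O + T\right)$ ($c{\left(T,O \right)} = \left(O + T\right) \left(-602 + O\right) = \left(-602 + O\right) \left(O + T\right)$)
$\left(-396987 + c{\left(-347,-621 \right)}\right) \left(o{\left(-177 \right)} - 399 P\right) = \left(-396987 - \left(-798223 - 385641\right)\right) \left(123 - -67032\right) = \left(-396987 + \left(385641 + 373842 + 208894 + 215487\right)\right) \left(123 + 67032\right) = \left(-396987 + 1183864\right) 67155 = 786877 \cdot 67155 = 52842724935$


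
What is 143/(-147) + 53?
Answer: 7648/147 ≈ 52.027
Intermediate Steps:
143/(-147) + 53 = 143*(-1/147) + 53 = -143/147 + 53 = 7648/147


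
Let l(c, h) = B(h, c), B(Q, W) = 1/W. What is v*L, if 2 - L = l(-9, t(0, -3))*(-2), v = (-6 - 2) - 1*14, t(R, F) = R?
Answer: -352/9 ≈ -39.111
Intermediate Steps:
B(Q, W) = 1/W
l(c, h) = 1/c
v = -22 (v = -8 - 14 = -22)
L = 16/9 (L = 2 - (-2)/(-9) = 2 - (-1)*(-2)/9 = 2 - 1*2/9 = 2 - 2/9 = 16/9 ≈ 1.7778)
v*L = -22*16/9 = -352/9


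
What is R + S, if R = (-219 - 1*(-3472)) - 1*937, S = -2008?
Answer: 308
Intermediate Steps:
R = 2316 (R = (-219 + 3472) - 937 = 3253 - 937 = 2316)
R + S = 2316 - 2008 = 308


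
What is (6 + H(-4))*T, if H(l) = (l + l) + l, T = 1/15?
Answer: -⅖ ≈ -0.40000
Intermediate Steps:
T = 1/15 ≈ 0.066667
H(l) = 3*l (H(l) = 2*l + l = 3*l)
(6 + H(-4))*T = (6 + 3*(-4))*(1/15) = (6 - 12)*(1/15) = -6*1/15 = -⅖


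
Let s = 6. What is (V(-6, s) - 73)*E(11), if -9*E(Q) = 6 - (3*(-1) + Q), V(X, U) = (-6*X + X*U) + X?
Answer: -158/9 ≈ -17.556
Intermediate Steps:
V(X, U) = -5*X + U*X (V(X, U) = (-6*X + U*X) + X = -5*X + U*X)
E(Q) = -1 + Q/9 (E(Q) = -(6 - (3*(-1) + Q))/9 = -(6 - (-3 + Q))/9 = -(6 + (3 - Q))/9 = -(9 - Q)/9 = -1 + Q/9)
(V(-6, s) - 73)*E(11) = (-6*(-5 + 6) - 73)*(-1 + (1/9)*11) = (-6*1 - 73)*(-1 + 11/9) = (-6 - 73)*(2/9) = -79*2/9 = -158/9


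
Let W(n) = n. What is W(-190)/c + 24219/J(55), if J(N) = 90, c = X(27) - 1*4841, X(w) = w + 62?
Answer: 3197383/11880 ≈ 269.14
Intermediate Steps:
X(w) = 62 + w
c = -4752 (c = (62 + 27) - 1*4841 = 89 - 4841 = -4752)
W(-190)/c + 24219/J(55) = -190/(-4752) + 24219/90 = -190*(-1/4752) + 24219*(1/90) = 95/2376 + 2691/10 = 3197383/11880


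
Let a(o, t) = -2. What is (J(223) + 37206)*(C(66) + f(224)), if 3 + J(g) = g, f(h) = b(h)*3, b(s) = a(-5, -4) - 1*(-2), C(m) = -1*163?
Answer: -6100438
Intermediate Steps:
C(m) = -163
b(s) = 0 (b(s) = -2 - 1*(-2) = -2 + 2 = 0)
f(h) = 0 (f(h) = 0*3 = 0)
J(g) = -3 + g
(J(223) + 37206)*(C(66) + f(224)) = ((-3 + 223) + 37206)*(-163 + 0) = (220 + 37206)*(-163) = 37426*(-163) = -6100438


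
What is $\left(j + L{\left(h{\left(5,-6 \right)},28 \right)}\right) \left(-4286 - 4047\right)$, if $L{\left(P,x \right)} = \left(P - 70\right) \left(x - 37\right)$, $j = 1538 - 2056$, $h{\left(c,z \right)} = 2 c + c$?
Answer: $191659$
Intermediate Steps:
$h{\left(c,z \right)} = 3 c$
$j = -518$ ($j = 1538 - 2056 = -518$)
$L{\left(P,x \right)} = \left(-70 + P\right) \left(-37 + x\right)$
$\left(j + L{\left(h{\left(5,-6 \right)},28 \right)}\right) \left(-4286 - 4047\right) = \left(-518 + \left(2590 - 1960 - 37 \cdot 3 \cdot 5 + 3 \cdot 5 \cdot 28\right)\right) \left(-4286 - 4047\right) = \left(-518 + \left(2590 - 1960 - 555 + 15 \cdot 28\right)\right) \left(-8333\right) = \left(-518 + \left(2590 - 1960 - 555 + 420\right)\right) \left(-8333\right) = \left(-518 + 495\right) \left(-8333\right) = \left(-23\right) \left(-8333\right) = 191659$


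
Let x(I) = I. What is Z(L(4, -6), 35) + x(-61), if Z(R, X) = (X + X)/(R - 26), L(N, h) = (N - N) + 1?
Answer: -319/5 ≈ -63.800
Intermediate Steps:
L(N, h) = 1 (L(N, h) = 0 + 1 = 1)
Z(R, X) = 2*X/(-26 + R) (Z(R, X) = (2*X)/(-26 + R) = 2*X/(-26 + R))
Z(L(4, -6), 35) + x(-61) = 2*35/(-26 + 1) - 61 = 2*35/(-25) - 61 = 2*35*(-1/25) - 61 = -14/5 - 61 = -319/5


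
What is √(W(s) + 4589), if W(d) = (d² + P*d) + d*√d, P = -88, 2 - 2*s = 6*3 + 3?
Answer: √(22061 - 19*I*√38)/2 ≈ 74.265 - 0.19714*I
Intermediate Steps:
s = -19/2 (s = 1 - (6*3 + 3)/2 = 1 - (18 + 3)/2 = 1 - ½*21 = 1 - 21/2 = -19/2 ≈ -9.5000)
W(d) = d² + d^(3/2) - 88*d (W(d) = (d² - 88*d) + d*√d = (d² - 88*d) + d^(3/2) = d² + d^(3/2) - 88*d)
√(W(s) + 4589) = √(((-19/2)² + (-19/2)^(3/2) - 88*(-19/2)) + 4589) = √((361/4 - 19*I*√38/4 + 836) + 4589) = √((3705/4 - 19*I*√38/4) + 4589) = √(22061/4 - 19*I*√38/4)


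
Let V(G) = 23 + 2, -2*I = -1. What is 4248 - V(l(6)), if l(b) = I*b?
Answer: 4223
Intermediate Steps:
I = 1/2 (I = -1/2*(-1) = 1/2 ≈ 0.50000)
l(b) = b/2
V(G) = 25
4248 - V(l(6)) = 4248 - 1*25 = 4248 - 25 = 4223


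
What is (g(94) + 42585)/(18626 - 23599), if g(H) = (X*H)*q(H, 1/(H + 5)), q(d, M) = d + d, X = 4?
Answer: -113273/4973 ≈ -22.778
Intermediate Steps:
q(d, M) = 2*d
g(H) = 8*H² (g(H) = (4*H)*(2*H) = 8*H²)
(g(94) + 42585)/(18626 - 23599) = (8*94² + 42585)/(18626 - 23599) = (8*8836 + 42585)/(-4973) = (70688 + 42585)*(-1/4973) = 113273*(-1/4973) = -113273/4973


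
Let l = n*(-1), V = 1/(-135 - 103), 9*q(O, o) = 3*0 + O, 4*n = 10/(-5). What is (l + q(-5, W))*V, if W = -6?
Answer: 1/4284 ≈ 0.00023343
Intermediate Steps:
n = -½ (n = (10/(-5))/4 = (10*(-⅕))/4 = (¼)*(-2) = -½ ≈ -0.50000)
q(O, o) = O/9 (q(O, o) = (3*0 + O)/9 = (0 + O)/9 = O/9)
V = -1/238 (V = 1/(-238) = -1/238 ≈ -0.0042017)
l = ½ (l = -½*(-1) = ½ ≈ 0.50000)
(l + q(-5, W))*V = (½ + (⅑)*(-5))*(-1/238) = (½ - 5/9)*(-1/238) = -1/18*(-1/238) = 1/4284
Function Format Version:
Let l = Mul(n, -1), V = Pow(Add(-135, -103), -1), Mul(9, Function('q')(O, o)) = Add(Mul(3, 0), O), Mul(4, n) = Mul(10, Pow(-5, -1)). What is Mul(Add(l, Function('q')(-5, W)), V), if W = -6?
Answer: Rational(1, 4284) ≈ 0.00023343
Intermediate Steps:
n = Rational(-1, 2) (n = Mul(Rational(1, 4), Mul(10, Pow(-5, -1))) = Mul(Rational(1, 4), Mul(10, Rational(-1, 5))) = Mul(Rational(1, 4), -2) = Rational(-1, 2) ≈ -0.50000)
Function('q')(O, o) = Mul(Rational(1, 9), O) (Function('q')(O, o) = Mul(Rational(1, 9), Add(Mul(3, 0), O)) = Mul(Rational(1, 9), Add(0, O)) = Mul(Rational(1, 9), O))
V = Rational(-1, 238) (V = Pow(-238, -1) = Rational(-1, 238) ≈ -0.0042017)
l = Rational(1, 2) (l = Mul(Rational(-1, 2), -1) = Rational(1, 2) ≈ 0.50000)
Mul(Add(l, Function('q')(-5, W)), V) = Mul(Add(Rational(1, 2), Mul(Rational(1, 9), -5)), Rational(-1, 238)) = Mul(Add(Rational(1, 2), Rational(-5, 9)), Rational(-1, 238)) = Mul(Rational(-1, 18), Rational(-1, 238)) = Rational(1, 4284)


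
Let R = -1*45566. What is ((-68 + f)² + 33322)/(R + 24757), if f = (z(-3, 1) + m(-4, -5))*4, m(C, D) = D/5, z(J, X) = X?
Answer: -37946/20809 ≈ -1.8235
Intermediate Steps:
R = -45566
m(C, D) = D/5 (m(C, D) = D*(⅕) = D/5)
f = 0 (f = (1 + (⅕)*(-5))*4 = (1 - 1)*4 = 0*4 = 0)
((-68 + f)² + 33322)/(R + 24757) = ((-68 + 0)² + 33322)/(-45566 + 24757) = ((-68)² + 33322)/(-20809) = (4624 + 33322)*(-1/20809) = 37946*(-1/20809) = -37946/20809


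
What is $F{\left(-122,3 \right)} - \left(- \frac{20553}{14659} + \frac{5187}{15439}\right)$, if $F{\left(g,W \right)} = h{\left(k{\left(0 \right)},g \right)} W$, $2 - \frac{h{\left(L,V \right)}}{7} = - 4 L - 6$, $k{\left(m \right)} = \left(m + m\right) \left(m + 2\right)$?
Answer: $\frac{38263092102}{226320301} \approx 169.07$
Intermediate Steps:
$k{\left(m \right)} = 2 m \left(2 + m\right)$
$h{\left(L,V \right)} = 56 + 28 L$ ($h{\left(L,V \right)} = 14 - 7 \left(- 4 L - 6\right) = 14 - 7 \left(-6 - 4 L\right) = 14 + \left(42 + 28 L\right) = 56 + 28 L$)
$F{\left(g,W \right)} = 56 W$ ($F{\left(g,W \right)} = \left(56 + 28 \cdot 2 \cdot 0 \left(2 + 0\right)\right) W = \left(56 + 28 \cdot 2 \cdot 0 \cdot 2\right) W = \left(56 + 28 \cdot 0\right) W = \left(56 + 0\right) W = 56 W$)
$F{\left(-122,3 \right)} - \left(- \frac{20553}{14659} + \frac{5187}{15439}\right) = 56 \cdot 3 - \left(- \frac{20553}{14659} + \frac{5187}{15439}\right) = 168 - \left(\left(-20553\right) \frac{1}{14659} + 5187 \cdot \frac{1}{15439}\right) = 168 - \left(- \frac{20553}{14659} + \frac{5187}{15439}\right) = 168 - - \frac{241281534}{226320301} = 168 + \frac{241281534}{226320301} = \frac{38263092102}{226320301}$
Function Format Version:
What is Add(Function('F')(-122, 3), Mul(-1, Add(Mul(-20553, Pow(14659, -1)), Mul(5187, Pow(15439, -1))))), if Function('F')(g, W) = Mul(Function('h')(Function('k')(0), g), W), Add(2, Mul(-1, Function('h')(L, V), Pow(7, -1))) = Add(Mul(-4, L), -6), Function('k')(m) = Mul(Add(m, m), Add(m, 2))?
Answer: Rational(38263092102, 226320301) ≈ 169.07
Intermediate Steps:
Function('k')(m) = Mul(2, m, Add(2, m)) (Function('k')(m) = Mul(Mul(2, m), Add(2, m)) = Mul(2, m, Add(2, m)))
Function('h')(L, V) = Add(56, Mul(28, L)) (Function('h')(L, V) = Add(14, Mul(-7, Add(Mul(-4, L), -6))) = Add(14, Mul(-7, Add(-6, Mul(-4, L)))) = Add(14, Add(42, Mul(28, L))) = Add(56, Mul(28, L)))
Function('F')(g, W) = Mul(56, W) (Function('F')(g, W) = Mul(Add(56, Mul(28, Mul(2, 0, Add(2, 0)))), W) = Mul(Add(56, Mul(28, Mul(2, 0, 2))), W) = Mul(Add(56, Mul(28, 0)), W) = Mul(Add(56, 0), W) = Mul(56, W))
Add(Function('F')(-122, 3), Mul(-1, Add(Mul(-20553, Pow(14659, -1)), Mul(5187, Pow(15439, -1))))) = Add(Mul(56, 3), Mul(-1, Add(Mul(-20553, Pow(14659, -1)), Mul(5187, Pow(15439, -1))))) = Add(168, Mul(-1, Add(Mul(-20553, Rational(1, 14659)), Mul(5187, Rational(1, 15439))))) = Add(168, Mul(-1, Add(Rational(-20553, 14659), Rational(5187, 15439)))) = Add(168, Mul(-1, Rational(-241281534, 226320301))) = Add(168, Rational(241281534, 226320301)) = Rational(38263092102, 226320301)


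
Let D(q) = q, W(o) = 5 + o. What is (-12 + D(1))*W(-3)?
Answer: -22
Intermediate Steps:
(-12 + D(1))*W(-3) = (-12 + 1)*(5 - 3) = -11*2 = -22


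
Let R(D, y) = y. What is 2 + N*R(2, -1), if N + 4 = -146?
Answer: 152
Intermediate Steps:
N = -150 (N = -4 - 146 = -150)
2 + N*R(2, -1) = 2 - 150*(-1) = 2 + 150 = 152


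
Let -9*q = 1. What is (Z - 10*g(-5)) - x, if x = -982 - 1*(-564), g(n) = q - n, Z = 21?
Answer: 3511/9 ≈ 390.11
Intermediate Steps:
q = -⅑ (q = -⅑*1 = -⅑ ≈ -0.11111)
g(n) = -⅑ - n
x = -418 (x = -982 + 564 = -418)
(Z - 10*g(-5)) - x = (21 - 10*(-⅑ - 1*(-5))) - 1*(-418) = (21 - 10*(-⅑ + 5)) + 418 = (21 - 10*44/9) + 418 = (21 - 440/9) + 418 = -251/9 + 418 = 3511/9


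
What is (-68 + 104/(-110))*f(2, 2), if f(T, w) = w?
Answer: -7584/55 ≈ -137.89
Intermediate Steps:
(-68 + 104/(-110))*f(2, 2) = (-68 + 104/(-110))*2 = (-68 + 104*(-1/110))*2 = (-68 - 52/55)*2 = -3792/55*2 = -7584/55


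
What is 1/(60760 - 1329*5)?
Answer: 1/54115 ≈ 1.8479e-5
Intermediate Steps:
1/(60760 - 1329*5) = 1/(60760 - 6645) = 1/54115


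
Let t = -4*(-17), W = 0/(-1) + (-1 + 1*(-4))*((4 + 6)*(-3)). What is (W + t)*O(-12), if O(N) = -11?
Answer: -2398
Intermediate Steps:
W = 150 (W = 0*(-1) + (-1 - 4)*(10*(-3)) = 0 - 5*(-30) = 0 + 150 = 150)
t = 68
(W + t)*O(-12) = (150 + 68)*(-11) = 218*(-11) = -2398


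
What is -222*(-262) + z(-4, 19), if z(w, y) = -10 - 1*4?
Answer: 58150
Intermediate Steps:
z(w, y) = -14 (z(w, y) = -10 - 4 = -14)
-222*(-262) + z(-4, 19) = -222*(-262) - 14 = 58164 - 14 = 58150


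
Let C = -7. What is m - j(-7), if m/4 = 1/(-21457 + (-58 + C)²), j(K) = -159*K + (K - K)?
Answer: -4794805/4308 ≈ -1113.0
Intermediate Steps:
j(K) = -159*K (j(K) = -159*K + 0 = -159*K)
m = -1/4308 (m = 4/(-21457 + (-58 - 7)²) = 4/(-21457 + (-65)²) = 4/(-21457 + 4225) = 4/(-17232) = 4*(-1/17232) = -1/4308 ≈ -0.00023213)
m - j(-7) = -1/4308 - (-159)*(-7) = -1/4308 - 1*1113 = -1/4308 - 1113 = -4794805/4308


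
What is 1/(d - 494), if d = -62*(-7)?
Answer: -1/60 ≈ -0.016667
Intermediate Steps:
d = 434
1/(d - 494) = 1/(434 - 494) = 1/(-60) = -1/60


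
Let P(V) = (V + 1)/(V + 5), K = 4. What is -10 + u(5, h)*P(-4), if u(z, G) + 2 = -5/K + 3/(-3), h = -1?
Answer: 11/4 ≈ 2.7500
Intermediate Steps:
P(V) = (1 + V)/(5 + V)
u(z, G) = -17/4 (u(z, G) = -2 + (-5/4 + 3/(-3)) = -2 + (-5*1/4 + 3*(-1/3)) = -2 + (-5/4 - 1) = -2 - 9/4 = -17/4)
-10 + u(5, h)*P(-4) = -10 - 17*(1 - 4)/(4*(5 - 4)) = -10 - 17*(-3)/(4*1) = -10 - 17*(-3)/4 = -10 - 17/4*(-3) = -10 + 51/4 = 11/4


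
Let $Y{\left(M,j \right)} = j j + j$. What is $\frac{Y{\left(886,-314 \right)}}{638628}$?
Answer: $\frac{49141}{319314} \approx 0.1539$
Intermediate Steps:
$Y{\left(M,j \right)} = j + j^{2}$ ($Y{\left(M,j \right)} = j^{2} + j = j + j^{2}$)
$\frac{Y{\left(886,-314 \right)}}{638628} = \frac{\left(-314\right) \left(1 - 314\right)}{638628} = \left(-314\right) \left(-313\right) \frac{1}{638628} = 98282 \cdot \frac{1}{638628} = \frac{49141}{319314}$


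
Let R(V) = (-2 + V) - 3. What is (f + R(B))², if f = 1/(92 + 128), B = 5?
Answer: 1/48400 ≈ 2.0661e-5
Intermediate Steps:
R(V) = -5 + V
f = 1/220 ≈ 0.0045455
(f + R(B))² = (1/220 + (-5 + 5))² = (1/220 + 0)² = (1/220)² = 1/48400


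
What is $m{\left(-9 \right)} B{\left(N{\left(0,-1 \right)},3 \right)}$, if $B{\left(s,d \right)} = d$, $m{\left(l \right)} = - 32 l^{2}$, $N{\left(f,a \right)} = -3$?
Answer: $-7776$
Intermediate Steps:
$m{\left(-9 \right)} B{\left(N{\left(0,-1 \right)},3 \right)} = - 32 \left(-9\right)^{2} \cdot 3 = \left(-32\right) 81 \cdot 3 = \left(-2592\right) 3 = -7776$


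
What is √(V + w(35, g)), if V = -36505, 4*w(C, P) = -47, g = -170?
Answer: I*√146067/2 ≈ 191.09*I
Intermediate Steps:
w(C, P) = -47/4 (w(C, P) = (¼)*(-47) = -47/4)
√(V + w(35, g)) = √(-36505 - 47/4) = √(-146067/4) = I*√146067/2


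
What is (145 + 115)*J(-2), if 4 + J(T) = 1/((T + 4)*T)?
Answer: -1105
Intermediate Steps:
J(T) = -4 + 1/(T*(4 + T)) (J(T) = -4 + 1/((T + 4)*T) = -4 + 1/((4 + T)*T) = -4 + 1/(T*(4 + T)))
(145 + 115)*J(-2) = (145 + 115)*((1 - 16*(-2) - 4*(-2)²)/((-2)*(4 - 2))) = 260*(-½*(1 + 32 - 4*4)/2) = 260*(-½*½*(1 + 32 - 16)) = 260*(-½*½*17) = 260*(-17/4) = -1105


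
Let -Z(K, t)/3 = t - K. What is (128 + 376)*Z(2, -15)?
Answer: 25704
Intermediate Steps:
Z(K, t) = -3*t + 3*K (Z(K, t) = -3*(t - K) = -3*t + 3*K)
(128 + 376)*Z(2, -15) = (128 + 376)*(-3*(-15) + 3*2) = 504*(45 + 6) = 504*51 = 25704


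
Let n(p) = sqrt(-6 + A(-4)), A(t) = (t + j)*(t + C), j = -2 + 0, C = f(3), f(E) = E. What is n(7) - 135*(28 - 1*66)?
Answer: 5130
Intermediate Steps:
C = 3
j = -2
A(t) = (-2 + t)*(3 + t) (A(t) = (t - 2)*(t + 3) = (-2 + t)*(3 + t))
n(p) = 0 (n(p) = sqrt(-6 + (-6 - 4 + (-4)**2)) = sqrt(-6 + (-6 - 4 + 16)) = sqrt(-6 + 6) = sqrt(0) = 0)
n(7) - 135*(28 - 1*66) = 0 - 135*(28 - 1*66) = 0 - 135*(28 - 66) = 0 - 135*(-38) = 0 + 5130 = 5130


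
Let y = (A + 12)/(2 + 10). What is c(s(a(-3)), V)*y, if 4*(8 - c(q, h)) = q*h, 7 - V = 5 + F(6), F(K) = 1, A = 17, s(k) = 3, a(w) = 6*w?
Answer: 841/48 ≈ 17.521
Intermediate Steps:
y = 29/12 (y = (17 + 12)/(2 + 10) = 29/12 ≈ 2.4167)
V = 1 (V = 7 - (5 + 1) = 7 - 1*6 = 7 - 6 = 1)
c(q, h) = 8 - h*q/4 (c(q, h) = 8 - q*h/4 = 8 - h*q/4)
c(s(a(-3)), V)*y = (8 - ¼*1*3)*(29/12) = (8 - ¾)*(29/12) = (29/4)*(29/12) = 841/48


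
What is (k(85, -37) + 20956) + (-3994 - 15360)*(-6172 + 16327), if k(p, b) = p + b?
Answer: -196518866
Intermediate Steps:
k(p, b) = b + p
(k(85, -37) + 20956) + (-3994 - 15360)*(-6172 + 16327) = ((-37 + 85) + 20956) + (-3994 - 15360)*(-6172 + 16327) = (48 + 20956) - 19354*10155 = 21004 - 196539870 = -196518866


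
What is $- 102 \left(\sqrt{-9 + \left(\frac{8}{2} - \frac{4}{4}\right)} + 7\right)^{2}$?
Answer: $-4386 - 1428 i \sqrt{6} \approx -4386.0 - 3497.9 i$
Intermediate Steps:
$- 102 \left(\sqrt{-9 + \left(\frac{8}{2} - \frac{4}{4}\right)} + 7\right)^{2} = - 102 \left(\sqrt{-9 + \left(8 \cdot \frac{1}{2} - 1\right)} + 7\right)^{2} = - 102 \left(\sqrt{-9 + \left(4 - 1\right)} + 7\right)^{2} = - 102 \left(\sqrt{-9 + 3} + 7\right)^{2} = - 102 \left(\sqrt{-6} + 7\right)^{2} = - 102 \left(i \sqrt{6} + 7\right)^{2} = - 102 \left(7 + i \sqrt{6}\right)^{2}$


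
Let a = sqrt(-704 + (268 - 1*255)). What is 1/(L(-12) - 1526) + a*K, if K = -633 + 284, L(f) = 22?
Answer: -1/1504 - 349*I*sqrt(691) ≈ -0.00066489 - 9174.1*I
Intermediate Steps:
K = -349
a = I*sqrt(691) (a = sqrt(-704 + (268 - 255)) = sqrt(-704 + 13) = sqrt(-691) = I*sqrt(691) ≈ 26.287*I)
1/(L(-12) - 1526) + a*K = 1/(22 - 1526) + (I*sqrt(691))*(-349) = 1/(-1504) - 349*I*sqrt(691) = -1/1504 - 349*I*sqrt(691)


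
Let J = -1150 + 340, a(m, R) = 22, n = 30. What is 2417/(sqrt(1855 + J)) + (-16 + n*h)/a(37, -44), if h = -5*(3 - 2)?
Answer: -83/11 + 2417*sqrt(1045)/1045 ≈ 67.223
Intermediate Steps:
J = -810
h = -5 (h = -5*1 = -5)
2417/(sqrt(1855 + J)) + (-16 + n*h)/a(37, -44) = 2417/(sqrt(1855 - 810)) + (-16 + 30*(-5))/22 = 2417/(sqrt(1045)) + (-16 - 150)*(1/22) = 2417*(sqrt(1045)/1045) - 166*1/22 = 2417*sqrt(1045)/1045 - 83/11 = -83/11 + 2417*sqrt(1045)/1045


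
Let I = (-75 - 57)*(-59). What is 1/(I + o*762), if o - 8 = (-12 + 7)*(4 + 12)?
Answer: -1/47076 ≈ -2.1242e-5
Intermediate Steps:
I = 7788 (I = -132*(-59) = 7788)
o = -72 (o = 8 + (-12 + 7)*(4 + 12) = 8 - 5*16 = 8 - 80 = -72)
1/(I + o*762) = 1/(7788 - 72*762) = 1/(7788 - 54864) = 1/(-47076) = -1/47076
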